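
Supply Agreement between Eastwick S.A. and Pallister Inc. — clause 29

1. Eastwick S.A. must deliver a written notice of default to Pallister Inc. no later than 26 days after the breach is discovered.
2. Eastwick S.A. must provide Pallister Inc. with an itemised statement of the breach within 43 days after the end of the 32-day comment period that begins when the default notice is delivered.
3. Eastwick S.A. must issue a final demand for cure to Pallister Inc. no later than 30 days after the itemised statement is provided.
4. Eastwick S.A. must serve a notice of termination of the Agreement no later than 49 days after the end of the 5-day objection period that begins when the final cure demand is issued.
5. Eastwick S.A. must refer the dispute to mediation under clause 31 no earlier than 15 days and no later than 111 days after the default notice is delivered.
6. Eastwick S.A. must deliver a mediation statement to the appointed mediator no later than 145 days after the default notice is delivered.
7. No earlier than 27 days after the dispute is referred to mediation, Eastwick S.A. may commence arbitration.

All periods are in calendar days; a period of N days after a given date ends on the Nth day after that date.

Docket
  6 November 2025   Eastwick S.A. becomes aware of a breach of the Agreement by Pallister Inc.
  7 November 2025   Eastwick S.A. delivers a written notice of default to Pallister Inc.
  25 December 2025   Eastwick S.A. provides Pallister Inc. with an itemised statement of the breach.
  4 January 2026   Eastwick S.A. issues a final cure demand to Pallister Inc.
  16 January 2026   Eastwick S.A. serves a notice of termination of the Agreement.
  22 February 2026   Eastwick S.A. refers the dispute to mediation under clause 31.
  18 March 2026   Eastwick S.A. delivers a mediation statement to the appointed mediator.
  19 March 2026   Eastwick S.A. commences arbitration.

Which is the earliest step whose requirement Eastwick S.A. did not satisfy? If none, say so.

Step 7

Step 1: 26 days after 6 November 2025 (when the breach is discovered) is 2 December 2025; completed 7 November 2025, before the deadline.
Step 2: 43 days after 9 December 2025 (end of the 32-day comment period, which began when the default notice is delivered on 7 November 2025) is 21 January 2026; done 25 December 2025 — timely.
Step 3: 30 days after 25 December 2025 (when the itemised statement is provided) is 24 January 2026; done 4 January 2026 — timely.
Step 4: 49 days after 9 January 2026 (end of the 5-day objection period, which began when the final cure demand is issued on 4 January 2026) is 27 February 2026; completed 16 January 2026, before the deadline.
Step 5: the window is 15–111 days after 7 November 2025 (when the default notice is delivered), so 22 November 2025 through 26 February 2026; done 22 February 2026 — within the window.
Step 6: 145 days after 7 November 2025 (when the default notice is delivered) is 1 April 2026; completed 18 March 2026, before the deadline.
Step 7: the earliest permitted date is 27 days after 22 February 2026 (when the dispute is referred to mediation), i.e. 21 March 2026; done 19 March 2026 — 2 days too early.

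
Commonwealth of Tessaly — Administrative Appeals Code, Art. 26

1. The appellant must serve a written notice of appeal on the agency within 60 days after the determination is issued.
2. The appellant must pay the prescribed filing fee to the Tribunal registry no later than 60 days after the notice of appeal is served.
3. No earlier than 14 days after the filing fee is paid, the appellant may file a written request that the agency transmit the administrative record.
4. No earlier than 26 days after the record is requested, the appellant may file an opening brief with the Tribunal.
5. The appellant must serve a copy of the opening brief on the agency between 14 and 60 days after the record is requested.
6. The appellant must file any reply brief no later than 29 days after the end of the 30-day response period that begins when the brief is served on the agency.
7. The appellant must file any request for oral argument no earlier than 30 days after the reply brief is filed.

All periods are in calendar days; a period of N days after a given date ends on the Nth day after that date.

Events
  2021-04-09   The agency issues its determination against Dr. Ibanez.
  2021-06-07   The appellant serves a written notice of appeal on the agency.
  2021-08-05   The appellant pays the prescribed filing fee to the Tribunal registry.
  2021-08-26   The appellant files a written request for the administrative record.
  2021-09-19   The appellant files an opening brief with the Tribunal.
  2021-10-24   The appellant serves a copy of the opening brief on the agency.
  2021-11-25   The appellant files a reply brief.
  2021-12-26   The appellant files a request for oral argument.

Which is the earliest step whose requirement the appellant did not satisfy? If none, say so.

Step 4

(1) due by 2021-04-09 + 60 days = 2021-06-08; 2021-06-07 is within that limit.
(2) due by 2021-06-07 + 60 days = 2021-08-06; done 2021-08-05 — timely.
(3) permitted from 2021-08-05 + 14 days = 2021-08-19 onward; 2021-08-26 is on or after that date.
(4) permitted from 2021-08-26 + 26 days = 2021-09-21 onward; 2021-09-19 is 2 days before the earliest permitted date.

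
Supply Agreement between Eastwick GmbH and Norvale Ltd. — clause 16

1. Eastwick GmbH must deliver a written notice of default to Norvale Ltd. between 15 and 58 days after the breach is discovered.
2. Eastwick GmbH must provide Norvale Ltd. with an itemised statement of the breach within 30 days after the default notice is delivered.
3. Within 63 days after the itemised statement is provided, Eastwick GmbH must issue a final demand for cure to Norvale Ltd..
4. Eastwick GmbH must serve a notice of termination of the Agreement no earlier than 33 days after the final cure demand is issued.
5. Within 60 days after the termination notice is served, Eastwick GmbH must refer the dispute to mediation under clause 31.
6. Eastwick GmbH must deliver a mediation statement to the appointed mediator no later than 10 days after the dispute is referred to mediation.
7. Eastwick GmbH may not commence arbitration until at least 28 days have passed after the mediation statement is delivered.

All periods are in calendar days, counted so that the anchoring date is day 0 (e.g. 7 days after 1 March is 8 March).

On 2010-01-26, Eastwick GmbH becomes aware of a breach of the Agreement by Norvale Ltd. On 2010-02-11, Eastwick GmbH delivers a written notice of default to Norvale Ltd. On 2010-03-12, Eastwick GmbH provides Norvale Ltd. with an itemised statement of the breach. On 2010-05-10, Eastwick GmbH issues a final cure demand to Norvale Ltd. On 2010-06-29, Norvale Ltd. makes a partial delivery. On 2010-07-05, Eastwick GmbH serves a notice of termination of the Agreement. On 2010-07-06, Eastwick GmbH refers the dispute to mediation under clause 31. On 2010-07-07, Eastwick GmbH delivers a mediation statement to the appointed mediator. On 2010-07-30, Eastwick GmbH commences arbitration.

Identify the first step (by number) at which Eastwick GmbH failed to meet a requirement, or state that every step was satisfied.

Step 7

Step 1: the window is 15–58 days after 2010-01-26 (when the breach is discovered), so 2010-02-10 through 2010-03-25; done 2010-02-11, which is between those dates.
Step 2: 30 days after 2010-02-11 (when the default notice is delivered) is 2010-03-13; 2010-03-12 is within that limit.
Step 3: 63 days after 2010-03-12 (when the itemised statement is provided) is 2010-05-14; completed 2010-05-10, before the deadline.
Step 4: the earliest permitted date is 33 days after 2010-05-10 (when the final cure demand is issued), i.e. 2010-06-12; done 2010-07-05 — permitted.
Step 5: 60 days after 2010-07-05 (when the termination notice is served) is 2010-09-03; done 2010-07-06 — timely.
Step 6: 10 days after 2010-07-06 (when the dispute is referred to mediation) is 2010-07-16; 2010-07-07 is within that limit.
Step 7: the earliest permitted date is 28 days after 2010-07-07 (when the mediation statement is delivered), i.e. 2010-08-04; done 2010-07-30 — 5 days too early.
The analysis stops there.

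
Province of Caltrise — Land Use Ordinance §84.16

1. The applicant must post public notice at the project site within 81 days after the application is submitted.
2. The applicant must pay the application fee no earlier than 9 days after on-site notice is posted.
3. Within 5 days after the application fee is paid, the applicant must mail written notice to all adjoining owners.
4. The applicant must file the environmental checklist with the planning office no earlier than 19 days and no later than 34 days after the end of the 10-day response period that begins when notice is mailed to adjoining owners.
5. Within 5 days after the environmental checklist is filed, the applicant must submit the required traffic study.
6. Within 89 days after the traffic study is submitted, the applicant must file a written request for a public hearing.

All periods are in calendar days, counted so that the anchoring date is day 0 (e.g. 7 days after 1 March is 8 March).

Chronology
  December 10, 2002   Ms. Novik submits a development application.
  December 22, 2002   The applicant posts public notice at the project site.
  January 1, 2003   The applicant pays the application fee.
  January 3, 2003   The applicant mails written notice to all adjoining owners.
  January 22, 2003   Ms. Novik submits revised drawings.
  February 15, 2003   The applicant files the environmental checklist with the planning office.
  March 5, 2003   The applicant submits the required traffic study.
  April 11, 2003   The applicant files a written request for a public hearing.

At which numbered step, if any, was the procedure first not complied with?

Step 1: 81 days after December 10, 2002 (when the application is submitted) is March 1, 2003; completed December 22, 2002, before the deadline.
Step 2: the earliest permitted date is 9 days after December 22, 2002 (when on-site notice is posted), i.e. December 31, 2002; done January 1, 2003, after the minimum wait.
Step 3: 5 days after January 1, 2003 (when the application fee is paid) is January 6, 2003; January 3, 2003 is within that limit.
Step 4: the window is 19–34 days after January 13, 2003 (end of the 10-day response period, which began when notice is mailed to adjoining owners on January 3, 2003), so February 1, 2003 through February 16, 2003; done February 15, 2003, which is between those dates.
Step 5: 5 days after February 15, 2003 (when the environmental checklist is filed) is February 20, 2003; done March 5, 2003 — 13 days late.

Step 5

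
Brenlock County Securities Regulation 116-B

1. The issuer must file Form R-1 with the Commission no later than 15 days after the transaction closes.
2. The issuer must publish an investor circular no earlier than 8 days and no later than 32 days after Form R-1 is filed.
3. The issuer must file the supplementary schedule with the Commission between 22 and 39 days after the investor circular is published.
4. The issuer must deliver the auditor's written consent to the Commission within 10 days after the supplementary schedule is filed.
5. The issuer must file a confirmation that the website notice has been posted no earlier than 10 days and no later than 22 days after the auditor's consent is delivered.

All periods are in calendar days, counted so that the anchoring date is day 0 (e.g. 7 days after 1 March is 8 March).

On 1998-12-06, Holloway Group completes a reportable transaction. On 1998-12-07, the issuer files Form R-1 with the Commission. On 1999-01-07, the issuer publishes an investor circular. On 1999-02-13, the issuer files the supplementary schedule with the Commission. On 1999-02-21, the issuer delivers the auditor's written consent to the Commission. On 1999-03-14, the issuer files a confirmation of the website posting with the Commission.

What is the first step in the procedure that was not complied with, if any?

None — every step was satisfied

(1) due by 1998-12-06 + 15 days = 1998-12-21; completed 1998-12-07, before the deadline.
(2) the permitted window runs from 1998-12-07 + 8 = 1998-12-15 to 1998-12-07 + 32 = 1999-01-08; done 1999-01-07 — within the window.
(3) the permitted window runs from 1999-01-07 + 22 = 1999-01-29 to 1999-01-07 + 39 = 1999-02-15; done 1999-02-13 — within the window.
(4) due by 1999-02-13 + 10 days = 1999-02-23; done 1999-02-21 — timely.
(5) the permitted window runs from 1999-02-21 + 10 = 1999-03-03 to 1999-02-21 + 22 = 1999-03-15; done 1999-03-14, which is between those dates.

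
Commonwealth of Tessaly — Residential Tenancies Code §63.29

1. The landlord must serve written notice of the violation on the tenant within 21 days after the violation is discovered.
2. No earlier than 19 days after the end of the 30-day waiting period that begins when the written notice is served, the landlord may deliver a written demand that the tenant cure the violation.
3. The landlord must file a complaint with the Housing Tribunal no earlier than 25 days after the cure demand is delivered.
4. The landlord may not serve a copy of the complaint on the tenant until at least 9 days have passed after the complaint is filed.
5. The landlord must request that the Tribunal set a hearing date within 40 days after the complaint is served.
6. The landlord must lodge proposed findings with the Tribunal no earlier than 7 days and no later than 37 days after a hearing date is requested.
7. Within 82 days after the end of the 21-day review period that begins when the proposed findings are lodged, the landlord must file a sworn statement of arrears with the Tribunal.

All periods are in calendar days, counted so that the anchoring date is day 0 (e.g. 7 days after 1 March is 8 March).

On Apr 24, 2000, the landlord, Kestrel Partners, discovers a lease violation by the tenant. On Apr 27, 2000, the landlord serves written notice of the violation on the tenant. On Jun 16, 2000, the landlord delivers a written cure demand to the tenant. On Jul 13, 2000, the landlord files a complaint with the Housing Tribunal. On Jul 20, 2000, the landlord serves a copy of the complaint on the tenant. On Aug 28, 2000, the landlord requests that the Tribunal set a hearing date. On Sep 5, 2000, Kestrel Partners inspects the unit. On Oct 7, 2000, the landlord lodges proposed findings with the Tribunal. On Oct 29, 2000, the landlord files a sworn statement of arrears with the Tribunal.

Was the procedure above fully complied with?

No

Step 1 — counting 21 days from Apr 24, 2000 (when the violation is discovered) gives a deadline of May 15, 2000; Apr 27, 2000 is within that limit.
Step 2 — must wait 19 days from May 27, 2000 (end of the 30-day waiting period, which began when the written notice is served on Apr 27, 2000), so not before Jun 15, 2000; done Jun 16, 2000 — permitted.
Step 3 — must wait 25 days from Jun 16, 2000 (when the cure demand is delivered), so not before Jul 11, 2000; Jul 13, 2000 is on or after that date.
Step 4 — must wait 9 days from Jul 13, 2000 (when the complaint is filed), so not before Jul 22, 2000; Jul 20, 2000 is 2 days before the earliest permitted date.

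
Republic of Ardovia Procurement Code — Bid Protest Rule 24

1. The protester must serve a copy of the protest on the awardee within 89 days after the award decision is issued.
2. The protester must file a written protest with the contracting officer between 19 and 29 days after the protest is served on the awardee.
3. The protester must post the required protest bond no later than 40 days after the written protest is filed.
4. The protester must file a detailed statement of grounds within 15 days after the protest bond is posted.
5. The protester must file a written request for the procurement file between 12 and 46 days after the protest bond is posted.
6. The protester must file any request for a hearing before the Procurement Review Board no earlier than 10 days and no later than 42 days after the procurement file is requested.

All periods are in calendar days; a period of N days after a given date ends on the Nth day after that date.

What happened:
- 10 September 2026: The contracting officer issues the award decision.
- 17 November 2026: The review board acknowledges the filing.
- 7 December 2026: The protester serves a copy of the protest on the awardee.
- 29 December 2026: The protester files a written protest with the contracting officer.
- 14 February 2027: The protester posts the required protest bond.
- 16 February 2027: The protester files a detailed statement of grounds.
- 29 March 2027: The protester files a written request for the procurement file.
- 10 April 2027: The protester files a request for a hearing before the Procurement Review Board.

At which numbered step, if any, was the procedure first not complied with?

Step 1: 89 days after 10 September 2026 (when the award decision is issued) is 8 December 2026; done 7 December 2026 — timely.
Step 2: the window is 19–29 days after 7 December 2026 (when the protest is served on the awardee), so 26 December 2026 through 5 January 2027; done 29 December 2026 — within the window.
Step 3: 40 days after 29 December 2026 (when the written protest is filed) is 7 February 2027; done 14 February 2027 — 7 days late.
That is the first point of non-compliance.

Step 3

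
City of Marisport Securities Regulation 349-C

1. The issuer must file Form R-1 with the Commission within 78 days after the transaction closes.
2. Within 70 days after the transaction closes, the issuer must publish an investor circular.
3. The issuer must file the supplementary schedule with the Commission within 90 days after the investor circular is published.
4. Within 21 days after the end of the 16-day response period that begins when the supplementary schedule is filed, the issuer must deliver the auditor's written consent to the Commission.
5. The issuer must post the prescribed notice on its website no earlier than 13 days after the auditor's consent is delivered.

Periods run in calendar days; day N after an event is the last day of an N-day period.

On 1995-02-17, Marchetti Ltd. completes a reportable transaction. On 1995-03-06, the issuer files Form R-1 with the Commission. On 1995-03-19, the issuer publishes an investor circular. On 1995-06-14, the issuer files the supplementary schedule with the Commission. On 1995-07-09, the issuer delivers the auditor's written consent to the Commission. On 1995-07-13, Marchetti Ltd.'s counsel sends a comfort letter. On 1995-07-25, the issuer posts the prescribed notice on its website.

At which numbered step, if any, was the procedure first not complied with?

None — every step was satisfied

(1) due by 1995-02-17 + 78 days = 1995-05-06; done 1995-03-06 — timely.
(2) due by 1995-02-17 + 70 days = 1995-04-28; completed 1995-03-19, before the deadline.
(3) due by 1995-03-19 + 90 days = 1995-06-17; done 1995-06-14 — timely.
(4) due by 1995-06-30 + 21 days = 1995-07-21; done 1995-07-09 — timely.
(5) permitted from 1995-07-09 + 13 days = 1995-07-22 onward; 1995-07-25 is on or after that date.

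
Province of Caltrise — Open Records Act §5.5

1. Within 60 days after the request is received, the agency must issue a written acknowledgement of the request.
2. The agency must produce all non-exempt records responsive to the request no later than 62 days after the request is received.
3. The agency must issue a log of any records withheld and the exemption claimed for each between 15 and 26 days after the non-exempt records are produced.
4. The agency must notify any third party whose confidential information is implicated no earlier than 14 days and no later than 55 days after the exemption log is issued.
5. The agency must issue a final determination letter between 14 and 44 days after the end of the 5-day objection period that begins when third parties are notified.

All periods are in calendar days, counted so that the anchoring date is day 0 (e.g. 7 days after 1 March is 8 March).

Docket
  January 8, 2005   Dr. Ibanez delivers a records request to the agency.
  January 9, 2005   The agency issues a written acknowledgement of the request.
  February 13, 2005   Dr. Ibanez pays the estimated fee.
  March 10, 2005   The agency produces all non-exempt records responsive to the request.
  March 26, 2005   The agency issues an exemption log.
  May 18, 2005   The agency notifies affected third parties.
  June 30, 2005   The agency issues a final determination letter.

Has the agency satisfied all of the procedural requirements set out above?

Step 1 — counting 60 days from January 8, 2005 (when the request is received) gives a deadline of March 9, 2005; done January 9, 2005 — timely.
Step 2 — counting 62 days from January 8, 2005 (when the request is received) gives a deadline of March 11, 2005; completed March 10, 2005, before the deadline.
Step 3 — 15 and 26 days from March 10, 2005 (when the non-exempt records are produced) are March 25, 2005 and April 5, 2005 respectively; done March 26, 2005 — within the window.
Step 4 — 14 and 55 days from March 26, 2005 (when the exemption log is issued) are April 9, 2005 and May 20, 2005 respectively; done May 18, 2005 — within the window.
Step 5 — 14 and 44 days from May 23, 2005 (end of the 5-day objection period, which began when third parties are notified on May 18, 2005) are June 6, 2005 and July 6, 2005 respectively; done June 30, 2005, which is between those dates.

Yes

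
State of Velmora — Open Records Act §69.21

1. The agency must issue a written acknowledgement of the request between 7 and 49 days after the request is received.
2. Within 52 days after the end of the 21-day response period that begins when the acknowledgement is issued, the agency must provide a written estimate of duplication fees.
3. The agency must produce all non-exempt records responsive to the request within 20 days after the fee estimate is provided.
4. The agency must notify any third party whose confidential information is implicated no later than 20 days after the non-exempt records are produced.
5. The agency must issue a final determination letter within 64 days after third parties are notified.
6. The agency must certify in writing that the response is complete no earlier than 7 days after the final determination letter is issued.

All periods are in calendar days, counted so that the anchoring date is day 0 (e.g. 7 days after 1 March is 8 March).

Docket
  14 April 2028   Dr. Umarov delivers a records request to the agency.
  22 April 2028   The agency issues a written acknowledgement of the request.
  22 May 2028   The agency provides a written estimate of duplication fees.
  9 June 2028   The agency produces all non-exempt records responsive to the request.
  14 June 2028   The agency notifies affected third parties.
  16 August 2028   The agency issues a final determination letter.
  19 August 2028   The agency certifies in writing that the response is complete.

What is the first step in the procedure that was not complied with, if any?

Step 1: the window is 7–49 days after 14 April 2028 (when the request is received), so 21 April 2028 through 2 June 2028; done 22 April 2028, which is between those dates.
Step 2: 52 days after 13 May 2028 (end of the 21-day response period, which began when the acknowledgement is issued on 22 April 2028) is 4 July 2028; done 22 May 2028 — timely.
Step 3: 20 days after 22 May 2028 (when the fee estimate is provided) is 11 June 2028; completed 9 June 2028, before the deadline.
Step 4: 20 days after 9 June 2028 (when the non-exempt records are produced) is 29 June 2028; 14 June 2028 is within that limit.
Step 5: 64 days after 14 June 2028 (when third parties are notified) is 17 August 2028; done 16 August 2028 — timely.
Step 6: the earliest permitted date is 7 days after 16 August 2028 (when the final determination letter is issued), i.e. 23 August 2028; 19 August 2028 is 4 days before the earliest permitted date.
Later steps need not be reached.

Step 6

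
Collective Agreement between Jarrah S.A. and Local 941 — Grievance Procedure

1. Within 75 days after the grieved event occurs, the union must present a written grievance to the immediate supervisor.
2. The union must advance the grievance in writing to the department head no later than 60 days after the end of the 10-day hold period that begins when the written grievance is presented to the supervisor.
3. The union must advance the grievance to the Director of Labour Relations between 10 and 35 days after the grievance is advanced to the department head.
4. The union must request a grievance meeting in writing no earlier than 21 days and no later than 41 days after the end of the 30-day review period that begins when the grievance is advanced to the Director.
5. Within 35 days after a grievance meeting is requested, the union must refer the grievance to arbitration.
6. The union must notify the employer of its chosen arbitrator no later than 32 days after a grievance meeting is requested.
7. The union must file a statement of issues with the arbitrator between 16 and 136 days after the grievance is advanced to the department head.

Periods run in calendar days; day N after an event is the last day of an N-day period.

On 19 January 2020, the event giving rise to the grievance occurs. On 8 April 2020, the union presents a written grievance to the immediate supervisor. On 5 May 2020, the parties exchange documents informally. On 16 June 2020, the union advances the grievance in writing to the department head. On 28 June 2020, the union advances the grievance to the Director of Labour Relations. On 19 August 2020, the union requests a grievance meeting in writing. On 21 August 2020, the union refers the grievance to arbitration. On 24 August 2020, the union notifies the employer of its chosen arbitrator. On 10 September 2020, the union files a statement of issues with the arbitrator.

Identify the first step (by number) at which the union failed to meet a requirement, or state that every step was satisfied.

Step 1: 75 days after 19 January 2020 (when the grieved event occurs) is 3 April 2020; not done until 8 April 2020, 5 days after the deadline.

Step 1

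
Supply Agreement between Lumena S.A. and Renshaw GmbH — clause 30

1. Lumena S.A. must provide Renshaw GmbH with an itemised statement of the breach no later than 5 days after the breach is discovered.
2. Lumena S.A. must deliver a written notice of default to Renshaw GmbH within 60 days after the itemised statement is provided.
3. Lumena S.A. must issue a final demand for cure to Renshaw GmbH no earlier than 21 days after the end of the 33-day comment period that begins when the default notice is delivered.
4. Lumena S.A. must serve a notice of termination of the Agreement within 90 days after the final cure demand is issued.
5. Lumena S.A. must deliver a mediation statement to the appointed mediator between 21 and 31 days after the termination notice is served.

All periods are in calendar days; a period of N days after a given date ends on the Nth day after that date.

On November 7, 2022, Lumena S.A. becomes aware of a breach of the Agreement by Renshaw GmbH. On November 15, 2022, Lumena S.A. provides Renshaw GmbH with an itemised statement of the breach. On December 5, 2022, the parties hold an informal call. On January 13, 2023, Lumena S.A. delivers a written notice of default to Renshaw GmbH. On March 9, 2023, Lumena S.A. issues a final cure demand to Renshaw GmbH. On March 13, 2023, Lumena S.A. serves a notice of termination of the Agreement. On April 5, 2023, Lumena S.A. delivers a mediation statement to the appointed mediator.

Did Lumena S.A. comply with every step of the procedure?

(1) due by November 7, 2022 + 5 days = November 12, 2022; done November 15, 2022 — 3 days late.
No need to go further; step 1 was not satisfied.

No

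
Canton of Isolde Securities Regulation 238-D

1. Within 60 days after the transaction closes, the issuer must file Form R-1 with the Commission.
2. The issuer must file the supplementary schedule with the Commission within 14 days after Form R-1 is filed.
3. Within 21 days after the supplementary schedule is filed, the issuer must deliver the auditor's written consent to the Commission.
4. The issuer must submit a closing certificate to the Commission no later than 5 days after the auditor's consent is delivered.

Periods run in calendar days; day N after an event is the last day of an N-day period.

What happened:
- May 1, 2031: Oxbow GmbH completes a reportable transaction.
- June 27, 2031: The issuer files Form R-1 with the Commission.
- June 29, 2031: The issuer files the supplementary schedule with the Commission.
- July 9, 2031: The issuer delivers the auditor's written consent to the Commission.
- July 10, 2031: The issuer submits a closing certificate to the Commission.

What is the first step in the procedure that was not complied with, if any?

None — every step was satisfied

(1) due by May 1, 2031 + 60 days = June 30, 2031; done June 27, 2031 — timely.
(2) due by June 27, 2031 + 14 days = July 11, 2031; June 29, 2031 is within that limit.
(3) due by June 29, 2031 + 21 days = July 20, 2031; done July 9, 2031 — timely.
(4) due by July 9, 2031 + 5 days = July 14, 2031; completed July 10, 2031, before the deadline.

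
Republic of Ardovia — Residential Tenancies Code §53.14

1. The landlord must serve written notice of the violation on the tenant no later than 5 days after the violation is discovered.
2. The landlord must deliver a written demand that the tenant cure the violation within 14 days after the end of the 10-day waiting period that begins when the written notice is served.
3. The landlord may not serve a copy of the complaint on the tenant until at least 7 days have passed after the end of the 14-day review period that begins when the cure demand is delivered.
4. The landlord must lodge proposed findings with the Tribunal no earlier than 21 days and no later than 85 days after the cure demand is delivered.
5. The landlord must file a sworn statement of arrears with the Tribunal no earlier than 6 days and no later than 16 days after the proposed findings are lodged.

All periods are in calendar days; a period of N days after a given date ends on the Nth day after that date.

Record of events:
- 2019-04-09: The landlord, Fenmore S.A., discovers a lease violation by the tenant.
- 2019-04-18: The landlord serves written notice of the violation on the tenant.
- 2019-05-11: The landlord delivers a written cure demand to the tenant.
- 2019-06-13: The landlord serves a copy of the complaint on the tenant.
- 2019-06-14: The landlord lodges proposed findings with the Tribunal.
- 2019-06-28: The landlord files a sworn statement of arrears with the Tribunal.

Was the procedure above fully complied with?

No

Step 1: 5 days after 2019-04-09 (when the violation is discovered) is 2019-04-14; done 2019-04-18 — 4 days late.
Later steps need not be reached.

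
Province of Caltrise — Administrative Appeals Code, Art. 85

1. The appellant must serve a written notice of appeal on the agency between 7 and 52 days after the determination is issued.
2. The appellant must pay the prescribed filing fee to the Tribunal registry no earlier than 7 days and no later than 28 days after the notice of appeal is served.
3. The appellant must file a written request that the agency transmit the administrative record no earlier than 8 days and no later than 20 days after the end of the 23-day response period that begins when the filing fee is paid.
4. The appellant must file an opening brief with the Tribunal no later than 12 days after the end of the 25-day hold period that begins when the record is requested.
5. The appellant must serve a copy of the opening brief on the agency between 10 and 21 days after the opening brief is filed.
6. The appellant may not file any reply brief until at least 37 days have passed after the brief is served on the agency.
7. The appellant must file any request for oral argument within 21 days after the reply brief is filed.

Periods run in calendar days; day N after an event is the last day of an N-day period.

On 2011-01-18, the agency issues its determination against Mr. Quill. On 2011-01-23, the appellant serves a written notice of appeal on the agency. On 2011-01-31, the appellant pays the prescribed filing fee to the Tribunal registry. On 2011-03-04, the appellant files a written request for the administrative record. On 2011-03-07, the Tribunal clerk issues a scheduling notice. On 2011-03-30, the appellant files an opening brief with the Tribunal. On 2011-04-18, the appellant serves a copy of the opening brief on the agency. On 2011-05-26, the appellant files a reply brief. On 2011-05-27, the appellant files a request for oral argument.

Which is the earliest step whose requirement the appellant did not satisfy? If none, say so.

Step 1 — 7 and 52 days from 2011-01-18 (when the determination is issued) are 2011-01-25 and 2011-03-11 respectively; done 2011-01-23 — 2 days before the window opened.
Later steps need not be reached.

Step 1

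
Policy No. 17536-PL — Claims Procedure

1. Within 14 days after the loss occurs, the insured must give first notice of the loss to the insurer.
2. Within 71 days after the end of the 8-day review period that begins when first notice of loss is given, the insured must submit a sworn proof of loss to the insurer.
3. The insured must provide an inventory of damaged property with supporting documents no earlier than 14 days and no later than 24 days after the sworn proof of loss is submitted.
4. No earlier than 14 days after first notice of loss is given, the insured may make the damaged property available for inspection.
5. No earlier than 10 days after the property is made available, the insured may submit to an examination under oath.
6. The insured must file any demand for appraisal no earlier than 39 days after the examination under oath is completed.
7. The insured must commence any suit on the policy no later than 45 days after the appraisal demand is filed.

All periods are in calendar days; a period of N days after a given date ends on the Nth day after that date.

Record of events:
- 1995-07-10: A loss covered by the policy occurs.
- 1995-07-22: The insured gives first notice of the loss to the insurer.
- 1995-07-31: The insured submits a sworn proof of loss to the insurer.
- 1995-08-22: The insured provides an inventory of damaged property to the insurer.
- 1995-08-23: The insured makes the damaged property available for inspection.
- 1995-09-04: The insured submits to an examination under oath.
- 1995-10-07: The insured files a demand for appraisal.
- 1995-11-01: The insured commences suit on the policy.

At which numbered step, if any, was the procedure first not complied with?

Step 6

Step 1 — counting 14 days from 1995-07-10 (when the loss occurs) gives a deadline of 1995-07-24; done 1995-07-22 — timely.
Step 2 — counting 71 days from 1995-07-30 (end of the 8-day review period, which began when first notice of loss is given on 1995-07-22) gives a deadline of 1995-10-09; completed 1995-07-31, before the deadline.
Step 3 — 14 and 24 days from 1995-07-31 (when the sworn proof of loss is submitted) are 1995-08-14 and 1995-08-24 respectively; 1995-08-22 falls inside that range.
Step 4 — must wait 14 days from 1995-07-22 (when first notice of loss is given), so not before 1995-08-05; done 1995-08-23 — permitted.
Step 5 — must wait 10 days from 1995-08-23 (when the property is made available), so not before 1995-09-02; done 1995-09-04 — permitted.
Step 6 — must wait 39 days from 1995-09-04 (when the examination under oath is completed), so not before 1995-10-13; done 1995-10-07 — 6 days too early.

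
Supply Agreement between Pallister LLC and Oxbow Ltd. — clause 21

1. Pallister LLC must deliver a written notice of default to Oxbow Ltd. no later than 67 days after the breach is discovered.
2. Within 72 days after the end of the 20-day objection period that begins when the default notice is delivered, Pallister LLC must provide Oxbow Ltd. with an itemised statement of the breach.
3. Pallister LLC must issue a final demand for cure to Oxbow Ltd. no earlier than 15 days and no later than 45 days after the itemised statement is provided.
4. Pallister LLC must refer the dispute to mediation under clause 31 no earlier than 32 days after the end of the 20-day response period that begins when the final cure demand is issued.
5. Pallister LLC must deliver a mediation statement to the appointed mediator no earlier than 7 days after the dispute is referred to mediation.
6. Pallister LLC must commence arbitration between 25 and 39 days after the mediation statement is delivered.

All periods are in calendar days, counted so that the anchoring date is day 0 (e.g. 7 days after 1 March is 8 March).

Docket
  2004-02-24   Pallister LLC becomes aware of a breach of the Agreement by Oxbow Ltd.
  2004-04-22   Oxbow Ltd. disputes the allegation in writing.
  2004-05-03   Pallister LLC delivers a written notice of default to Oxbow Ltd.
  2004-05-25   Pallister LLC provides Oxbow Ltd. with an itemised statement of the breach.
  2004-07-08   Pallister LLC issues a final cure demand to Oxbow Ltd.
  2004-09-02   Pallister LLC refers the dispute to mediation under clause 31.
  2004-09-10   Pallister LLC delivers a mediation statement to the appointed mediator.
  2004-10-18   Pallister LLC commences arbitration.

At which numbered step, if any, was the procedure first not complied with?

Step 1

Step 1: 67 days after 2004-02-24 (when the breach is discovered) is 2004-05-01; 2004-05-03 misses that deadline by 2 days.
The procedure was therefore not followed at step 1.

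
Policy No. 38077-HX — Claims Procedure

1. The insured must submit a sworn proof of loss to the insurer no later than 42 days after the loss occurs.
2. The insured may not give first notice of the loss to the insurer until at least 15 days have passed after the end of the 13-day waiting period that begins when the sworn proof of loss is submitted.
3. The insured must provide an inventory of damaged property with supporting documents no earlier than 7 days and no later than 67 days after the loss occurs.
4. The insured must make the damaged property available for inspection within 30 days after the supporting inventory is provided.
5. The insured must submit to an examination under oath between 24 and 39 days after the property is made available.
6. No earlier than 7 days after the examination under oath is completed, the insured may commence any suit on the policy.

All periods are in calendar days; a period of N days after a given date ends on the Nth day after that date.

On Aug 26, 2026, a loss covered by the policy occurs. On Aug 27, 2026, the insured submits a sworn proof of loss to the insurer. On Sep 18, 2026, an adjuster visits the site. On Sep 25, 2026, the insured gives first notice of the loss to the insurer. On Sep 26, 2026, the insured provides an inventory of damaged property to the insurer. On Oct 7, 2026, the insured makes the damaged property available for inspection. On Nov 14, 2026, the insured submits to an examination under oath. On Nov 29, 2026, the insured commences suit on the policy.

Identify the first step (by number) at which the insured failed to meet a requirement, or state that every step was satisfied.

None — every step was satisfied

Step 1: 42 days after Aug 26, 2026 (when the loss occurs) is Oct 7, 2026; Aug 27, 2026 is within that limit.
Step 2: the earliest permitted date is 15 days after Sep 9, 2026 (end of the 13-day waiting period, which began when the sworn proof of loss is submitted on Aug 27, 2026), i.e. Sep 24, 2026; done Sep 25, 2026 — permitted.
Step 3: the window is 7–67 days after Aug 26, 2026 (when the loss occurs), so Sep 2, 2026 through Nov 1, 2026; done Sep 26, 2026 — within the window.
Step 4: 30 days after Sep 26, 2026 (when the supporting inventory is provided) is Oct 26, 2026; completed Oct 7, 2026, before the deadline.
Step 5: the window is 24–39 days after Oct 7, 2026 (when the property is made available), so Oct 31, 2026 through Nov 15, 2026; done Nov 14, 2026, which is between those dates.
Step 6: the earliest permitted date is 7 days after Nov 14, 2026 (when the examination under oath is completed), i.e. Nov 21, 2026; done Nov 29, 2026, after the minimum wait.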